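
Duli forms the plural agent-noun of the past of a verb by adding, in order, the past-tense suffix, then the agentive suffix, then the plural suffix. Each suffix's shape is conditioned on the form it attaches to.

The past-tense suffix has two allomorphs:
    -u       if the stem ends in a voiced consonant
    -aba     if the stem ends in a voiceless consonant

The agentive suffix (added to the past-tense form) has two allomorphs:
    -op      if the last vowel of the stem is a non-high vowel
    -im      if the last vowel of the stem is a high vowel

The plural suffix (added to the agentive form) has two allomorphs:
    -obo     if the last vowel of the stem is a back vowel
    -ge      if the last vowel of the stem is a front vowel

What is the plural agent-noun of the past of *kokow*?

kokowuimge

Since the final consonant of *kokow* is /w/ (voiced), it takes -u, giving *kokowu*.
The past-tense form *kokowu*: last vowel = /u/, a high vowel → -im → *kokowuim*.
Since the last vowel of the agentive form *kokowuim* is /i/ (a front vowel), it takes -ge, giving *kokowuimge*.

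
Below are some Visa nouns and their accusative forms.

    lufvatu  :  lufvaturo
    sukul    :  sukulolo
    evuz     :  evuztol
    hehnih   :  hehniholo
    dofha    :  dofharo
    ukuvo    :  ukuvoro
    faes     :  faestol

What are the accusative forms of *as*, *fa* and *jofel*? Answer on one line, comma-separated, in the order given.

astol, faro, jofelolo

The pattern is sibilance of the final sound: -tol when the stem ends in a sibilant (*evuz*, *faes*); -olo when the stem ends in a non-sibilant consonant (*sukul*, *hehnih*); -ro when the stem ends in a vowel (*lufvatu*, *dofha*, *ukuvo*).
*as*: final sound = /s/, a sibilant → -tol → *astol*.
Since the final sound of *fa* is /a/ (a vowel), it takes -ro, giving *faro*.
Since the final sound of *jofel* is /l/ (a non-sibilant consonant), it takes -olo, giving *jofelolo*.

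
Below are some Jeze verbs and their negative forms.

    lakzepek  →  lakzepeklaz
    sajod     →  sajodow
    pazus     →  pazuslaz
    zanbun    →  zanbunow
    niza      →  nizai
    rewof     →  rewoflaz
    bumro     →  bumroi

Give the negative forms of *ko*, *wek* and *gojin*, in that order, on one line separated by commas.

koi, weklaz, gojinow

The suffix is conditioned by the final sound: -laz when the stem ends in a voiceless consonant (*lakzepek*, *pazus*, *rewof*); -ow when the stem ends in a voiced consonant (*sajod*, *zanbun*); -i when the stem ends in a vowel (*niza*, *bumro*).
Since the final sound of *ko* is /o/ (a vowel), it takes -i, giving *koi*.
*wek* — final sound /k/ (a voiceless consonant) → -laz → *weklaz*.
The final sound of *gojin* is /n/, which is a voiced consonant, so the suffix is -ow, giving *gojinow*.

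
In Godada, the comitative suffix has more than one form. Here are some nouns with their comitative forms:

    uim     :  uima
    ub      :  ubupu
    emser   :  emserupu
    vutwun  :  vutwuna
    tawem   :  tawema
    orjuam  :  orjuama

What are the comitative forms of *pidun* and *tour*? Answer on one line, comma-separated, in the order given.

The pattern is nasality of the final consonant: -a when the stem ends in a nasal (*uim*, *vutwun*, *tawem*, *orjuam*); -upu when the stem ends in a non-nasal consonant (*ub*, *emser*).
*pidun*: final consonant = /n/, a nasal → -a → *piduna*.
The final consonant of *tour* is /r/, which is non-nasal, so the suffix is -upu, giving *tourupu*.

piduna, tourupu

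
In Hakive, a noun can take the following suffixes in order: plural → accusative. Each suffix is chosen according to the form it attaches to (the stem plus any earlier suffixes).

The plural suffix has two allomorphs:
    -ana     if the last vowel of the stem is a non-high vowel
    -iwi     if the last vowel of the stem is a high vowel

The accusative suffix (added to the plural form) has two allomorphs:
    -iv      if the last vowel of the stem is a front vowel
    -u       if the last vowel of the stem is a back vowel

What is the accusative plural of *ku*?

kuiwiiv

The last vowel of *ku* is /u/, which is a high vowel, so the plural suffix is -iwi, giving *kuiwi*.
Since the last vowel of the plural form *kuiwi* is /i/ (a front vowel), it takes -iv, giving *kuiwiiv*.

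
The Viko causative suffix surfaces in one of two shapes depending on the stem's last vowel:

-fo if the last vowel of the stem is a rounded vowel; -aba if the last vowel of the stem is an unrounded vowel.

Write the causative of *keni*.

keniaba

Since the last vowel of *keni* is /i/ (an unrounded vowel), it takes -aba, giving *keniaba*.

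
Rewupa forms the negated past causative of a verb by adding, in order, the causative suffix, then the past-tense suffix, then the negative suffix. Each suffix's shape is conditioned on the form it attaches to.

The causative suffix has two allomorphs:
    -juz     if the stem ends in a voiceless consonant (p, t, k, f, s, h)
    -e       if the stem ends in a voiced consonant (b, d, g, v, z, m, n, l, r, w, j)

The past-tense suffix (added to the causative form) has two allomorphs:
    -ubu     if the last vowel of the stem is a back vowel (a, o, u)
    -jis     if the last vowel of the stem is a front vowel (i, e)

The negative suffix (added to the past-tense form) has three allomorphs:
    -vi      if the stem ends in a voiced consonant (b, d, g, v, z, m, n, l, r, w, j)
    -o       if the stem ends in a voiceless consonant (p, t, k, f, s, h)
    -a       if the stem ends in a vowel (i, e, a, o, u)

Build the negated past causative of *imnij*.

Since the final consonant of *imnij* is /j/ (voiced), it takes -e, giving *imnije*.
The last vowel of the causative form *imnije* is /e/, which is a front vowel, so the past-tense suffix is -jis, giving *imnijejis*.
The past-tense form *imnijejis*: final sound = /s/, a voiceless consonant → -o → *imnijejiso*.

imnijejiso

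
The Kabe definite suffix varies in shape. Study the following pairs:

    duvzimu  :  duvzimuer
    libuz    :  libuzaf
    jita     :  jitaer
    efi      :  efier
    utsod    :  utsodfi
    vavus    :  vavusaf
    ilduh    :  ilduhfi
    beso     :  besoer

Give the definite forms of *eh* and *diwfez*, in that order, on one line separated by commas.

The suffix is conditioned by the final sound: -af when the stem ends in a sibilant (*libuz*, *vavus*); -fi when the stem ends in a non-sibilant consonant (*utsod*, *ilduh*); -er when the stem ends in a vowel (*duvzimu*, *jita*, *efi*, *beso*).
The final sound of *eh* is /h/, which is a non-sibilant consonant, so the suffix is -fi, giving *ehfi*.
Since the final sound of *diwfez* is /z/ (a sibilant), it takes -af, giving *diwfezaf*.

ehfi, diwfezaf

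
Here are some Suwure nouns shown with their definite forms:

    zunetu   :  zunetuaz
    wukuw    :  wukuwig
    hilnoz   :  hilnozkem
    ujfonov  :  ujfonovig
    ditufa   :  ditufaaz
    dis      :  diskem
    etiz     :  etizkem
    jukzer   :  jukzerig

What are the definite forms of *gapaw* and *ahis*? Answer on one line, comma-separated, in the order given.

gapawig, ahiskem

The pattern is sibilance of the final sound: -kem when the stem ends in a sibilant (*hilnoz*, *dis*, *etiz*); -ig when the stem ends in a non-sibilant consonant (*wukuw*, *ujfonov*, *jukzer*); -az when the stem ends in a vowel (*zunetu*, *ditufa*).
Since the final sound of *gapaw* is /w/ (a non-sibilant consonant), it takes -ig, giving *gapawig*.
*ahis*: final sound = /s/, a sibilant → -kem → *ahiskem*.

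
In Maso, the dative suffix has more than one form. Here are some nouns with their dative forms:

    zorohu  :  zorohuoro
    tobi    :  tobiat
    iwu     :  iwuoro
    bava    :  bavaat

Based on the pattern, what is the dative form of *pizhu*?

The pattern is rounding harmony: -oro when the last vowel of the stem is a rounded vowel (*zorohu*, *iwu*); -at when the last vowel of the stem is an unrounded vowel (*tobi*, *bava*).
Since the last vowel of *pizhu* is /u/ (a rounded vowel), it takes -oro, giving *pizhuoro*.

pizhuoro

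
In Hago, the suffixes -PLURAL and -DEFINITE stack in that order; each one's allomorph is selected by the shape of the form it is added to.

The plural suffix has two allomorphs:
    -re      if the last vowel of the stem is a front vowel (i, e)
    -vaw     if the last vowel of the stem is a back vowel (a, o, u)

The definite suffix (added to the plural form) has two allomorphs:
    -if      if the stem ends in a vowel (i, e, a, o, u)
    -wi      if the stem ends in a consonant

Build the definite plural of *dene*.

denereif

The last vowel of *dene* is /e/, which is a front vowel, so the plural suffix is -re, giving *denere*.
The final sound of the plural form *denere* is /e/, which is a vowel, so the definite suffix is -if, giving *denereif*.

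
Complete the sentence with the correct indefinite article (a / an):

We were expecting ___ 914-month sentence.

The indefinite article is chosen by the initial *sound* of the following word, not its spelling.
The number *914* is spoken "nine hundred …", beginning with /naɪn/ — a consonant sound.
So the article is *a*: We were expecting a 914-month sentence.

a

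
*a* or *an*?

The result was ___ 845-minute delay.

an

The indefinite article is chosen by the initial *sound* of the following word, not its spelling.
The number *845* is spoken "eight hundred …", beginning with /eɪt/ — a vowel sound.
So the article is *an*: The result was an 845-minute delay.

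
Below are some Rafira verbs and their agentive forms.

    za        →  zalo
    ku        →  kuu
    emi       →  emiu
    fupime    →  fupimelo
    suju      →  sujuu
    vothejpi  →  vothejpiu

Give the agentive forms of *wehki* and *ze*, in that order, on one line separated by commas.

The alternation tracks the last vowel of the stem — -u when the last vowel of the stem is a high vowel (*ku*, *emi*, *suju*, *vothejpi*); -lo when the last vowel of the stem is a non-high vowel (*za*, *fupime*).
*wehki* — last vowel /i/ (a high vowel) → -u → *wehkiu*.
Since the last vowel of *ze* is /e/ (a non-high vowel), it takes -lo, giving *zelo*.

wehkiu, zelo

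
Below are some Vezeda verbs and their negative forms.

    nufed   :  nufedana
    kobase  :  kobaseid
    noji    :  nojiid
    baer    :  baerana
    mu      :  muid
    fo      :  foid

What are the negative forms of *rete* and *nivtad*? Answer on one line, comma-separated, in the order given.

reteid, nivtadana

The pattern is consonant vs. vowel: -ana when the stem ends in a consonant (*nufed*, *baer*); -id when the stem ends in a vowel (*kobase*, *noji*, *mu*, *fo*).
*rete*: final sound = /e/, a vowel → -id → *reteid*.
*nivtad*: final sound = /d/, a consonant → -ana → *nivtadana*.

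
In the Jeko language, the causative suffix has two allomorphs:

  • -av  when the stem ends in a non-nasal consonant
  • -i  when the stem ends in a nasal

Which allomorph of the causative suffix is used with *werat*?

-av

The final consonant of *werat* is /t/, which is non-nasal, so the suffix is -av.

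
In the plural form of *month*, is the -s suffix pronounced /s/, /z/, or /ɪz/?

/s/

The stem *month* ends in a voiceless non-sibilant consonant.
The plural suffix surfaces as /ɪz/ after sibilants, /s/ after other voiceless consonants, and /z/ after other voiced sounds.
So the plural -s on *month* is pronounced /s/.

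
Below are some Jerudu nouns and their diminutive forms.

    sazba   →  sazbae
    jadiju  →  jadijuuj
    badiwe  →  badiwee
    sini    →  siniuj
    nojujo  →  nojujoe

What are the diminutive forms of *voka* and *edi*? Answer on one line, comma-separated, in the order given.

vokae, ediuj

The suffix is conditioned by the last vowel: -uj when the last vowel of the stem is a high vowel (*jadiju*, *sini*); -e when the last vowel of the stem is a non-high vowel (*sazba*, *badiwe*, *nojujo*).
Since the last vowel of *voka* is /a/ (a non-high vowel), it takes -e, giving *vokae*.
*edi* — last vowel /i/ (a high vowel) → -uj → *ediuj*.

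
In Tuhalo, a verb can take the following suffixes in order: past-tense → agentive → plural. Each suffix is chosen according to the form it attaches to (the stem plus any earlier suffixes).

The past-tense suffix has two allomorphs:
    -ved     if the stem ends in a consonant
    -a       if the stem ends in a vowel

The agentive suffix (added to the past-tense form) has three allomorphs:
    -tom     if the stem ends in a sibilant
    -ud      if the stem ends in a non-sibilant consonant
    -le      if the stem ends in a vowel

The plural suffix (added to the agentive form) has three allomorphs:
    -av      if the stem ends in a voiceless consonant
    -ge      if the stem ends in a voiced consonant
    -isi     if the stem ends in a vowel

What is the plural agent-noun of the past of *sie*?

*sie*: final sound = /e/, a vowel → -a → *siea*.
The past-tense form *siea*: final sound = /a/, a vowel → -le → *sieale*.
Since the final sound of the agentive form *sieale* is /e/ (a vowel), it takes -isi, giving *siealeisi*.

siealeisi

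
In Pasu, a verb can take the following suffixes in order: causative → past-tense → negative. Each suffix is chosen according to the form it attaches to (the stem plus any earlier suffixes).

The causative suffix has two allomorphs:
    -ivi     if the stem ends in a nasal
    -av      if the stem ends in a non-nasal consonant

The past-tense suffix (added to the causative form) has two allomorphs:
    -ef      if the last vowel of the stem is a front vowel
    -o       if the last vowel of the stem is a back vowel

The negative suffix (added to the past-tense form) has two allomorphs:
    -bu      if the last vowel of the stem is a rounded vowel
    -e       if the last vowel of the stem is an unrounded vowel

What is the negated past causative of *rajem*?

*rajem*: final consonant = /m/, a nasal → -ivi → *rajemivi*.
Since the last vowel of the causative form *rajemivi* is /i/ (a front vowel), it takes -ef, giving *rajemivief*.
The past-tense form *rajemivief* — last vowel /e/ (an unrounded vowel) → -e → *rajemiviefe*.

rajemiviefe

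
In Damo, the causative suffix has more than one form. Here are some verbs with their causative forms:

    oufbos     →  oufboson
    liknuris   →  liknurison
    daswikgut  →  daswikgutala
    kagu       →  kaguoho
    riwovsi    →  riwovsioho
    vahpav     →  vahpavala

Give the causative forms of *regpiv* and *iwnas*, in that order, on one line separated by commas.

regpivala, iwnason

The alternation tracks the final sound of the stem — -on when the stem ends in a sibilant (*oufbos*, *liknuris*); -ala when the stem ends in a non-sibilant consonant (*daswikgut*, *vahpav*); -oho when the stem ends in a vowel (*kagu*, *riwovsi*).
Since the final sound of *regpiv* is /v/ (a non-sibilant consonant), it takes -ala, giving *regpivala*.
Since the final sound of *iwnas* is /s/ (a sibilant), it takes -on, giving *iwnason*.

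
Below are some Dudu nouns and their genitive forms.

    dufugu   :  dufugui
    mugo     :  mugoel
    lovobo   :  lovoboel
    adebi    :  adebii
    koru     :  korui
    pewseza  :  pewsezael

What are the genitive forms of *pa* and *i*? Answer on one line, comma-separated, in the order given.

pael, ii

The pattern is height harmony: -i when the last vowel of the stem is a high vowel (*dufugu*, *adebi*, *koru*); -el when the last vowel of the stem is a non-high vowel (*mugo*, *lovobo*, *pewseza*).
*pa* — last vowel /a/ (a non-high vowel) → -el → *pael*.
The last vowel of *i* is /i/, which is a high vowel, so the suffix is -i, giving *ii*.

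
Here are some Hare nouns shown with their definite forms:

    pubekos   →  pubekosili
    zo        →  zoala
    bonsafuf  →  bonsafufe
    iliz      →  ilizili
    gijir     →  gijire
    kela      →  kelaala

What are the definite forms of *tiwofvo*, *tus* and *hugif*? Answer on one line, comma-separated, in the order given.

tiwofvoala, tusili, hugife

Looking at the final sound of each stem: -ili when the stem ends in a sibilant (*pubekos*, *iliz*); -e when the stem ends in a non-sibilant consonant (*bonsafuf*, *gijir*); -ala when the stem ends in a vowel (*zo*, *kela*).
The final sound of *tiwofvo* is /o/, which is a vowel, so the suffix is -ala, giving *tiwofvoala*.
Since the final sound of *tus* is /s/ (a sibilant), it takes -ili, giving *tusili*.
The final sound of *hugif* is /f/, which is a non-sibilant consonant, so the suffix is -e, giving *hugife*.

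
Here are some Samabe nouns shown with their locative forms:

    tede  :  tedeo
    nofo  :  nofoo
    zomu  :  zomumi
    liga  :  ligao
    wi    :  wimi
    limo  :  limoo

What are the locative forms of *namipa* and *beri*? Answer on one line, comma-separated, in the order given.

namipao, berimi

Looking at the last vowel of each stem: -mi when the last vowel of the stem is a high vowel (*zomu*, *wi*); -o when the last vowel of the stem is a non-high vowel (*tede*, *nofo*, *liga*, *limo*).
Since the last vowel of *namipa* is /a/ (a non-high vowel), it takes -o, giving *namipao*.
*beri* — last vowel /i/ (a high vowel) → -mi → *berimi*.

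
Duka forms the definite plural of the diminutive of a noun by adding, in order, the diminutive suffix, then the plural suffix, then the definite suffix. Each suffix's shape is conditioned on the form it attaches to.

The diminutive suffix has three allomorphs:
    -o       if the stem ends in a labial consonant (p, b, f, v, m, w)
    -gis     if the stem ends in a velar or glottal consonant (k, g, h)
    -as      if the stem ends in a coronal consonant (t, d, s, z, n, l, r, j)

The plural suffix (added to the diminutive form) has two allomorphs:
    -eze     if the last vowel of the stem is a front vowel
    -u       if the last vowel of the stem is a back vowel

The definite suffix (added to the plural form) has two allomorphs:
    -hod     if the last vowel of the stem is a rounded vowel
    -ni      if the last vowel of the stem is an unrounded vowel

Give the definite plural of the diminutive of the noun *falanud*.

*falanud*: final consonant = /d/, coronal → -as → *falanudas*.
The diminutive form *falanudas* — last vowel /a/ (a back vowel) → -u → *falanudasu*.
The plural form *falanudasu*: last vowel = /u/, a rounded vowel → -hod → *falanudasuhod*.

falanudasuhod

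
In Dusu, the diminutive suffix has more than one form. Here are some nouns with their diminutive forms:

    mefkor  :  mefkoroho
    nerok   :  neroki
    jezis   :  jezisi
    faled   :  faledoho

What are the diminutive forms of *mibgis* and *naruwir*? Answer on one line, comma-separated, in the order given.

The alternation tracks the final consonant of the stem — -i when the stem ends in a voiceless consonant (*nerok*, *jezis*); -oho when the stem ends in a voiced consonant (*mefkor*, *faled*).
Since the final consonant of *mibgis* is /s/ (voiceless), it takes -i, giving *mibgisi*.
Since the final consonant of *naruwir* is /r/ (voiced), it takes -oho, giving *naruwiroho*.

mibgisi, naruwiroho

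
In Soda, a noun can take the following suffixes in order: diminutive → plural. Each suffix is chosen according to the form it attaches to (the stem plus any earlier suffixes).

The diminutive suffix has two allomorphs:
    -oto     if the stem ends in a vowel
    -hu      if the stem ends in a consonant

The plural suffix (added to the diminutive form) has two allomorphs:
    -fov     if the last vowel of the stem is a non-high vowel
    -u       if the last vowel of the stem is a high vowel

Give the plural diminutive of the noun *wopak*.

wopakhuu

*wopak*: final sound = /k/, a consonant → -hu → *wopakhu*.
The diminutive form *wopakhu*: last vowel = /u/, a high vowel → -u → *wopakhuu*.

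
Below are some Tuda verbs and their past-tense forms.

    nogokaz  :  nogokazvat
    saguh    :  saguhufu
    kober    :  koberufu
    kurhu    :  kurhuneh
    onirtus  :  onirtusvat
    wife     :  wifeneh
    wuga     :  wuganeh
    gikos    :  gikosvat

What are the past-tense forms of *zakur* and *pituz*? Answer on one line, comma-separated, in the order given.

zakurufu, pituzvat

Looking at the final sound of each stem: -vat when the stem ends in a sibilant (*nogokaz*, *onirtus*, *gikos*); -ufu when the stem ends in a non-sibilant consonant (*saguh*, *kober*); -neh when the stem ends in a vowel (*kurhu*, *wife*, *wuga*).
The final sound of *zakur* is /r/, which is a non-sibilant consonant, so the suffix is -ufu, giving *zakurufu*.
*pituz* — final sound /z/ (a sibilant) → -vat → *pituzvat*.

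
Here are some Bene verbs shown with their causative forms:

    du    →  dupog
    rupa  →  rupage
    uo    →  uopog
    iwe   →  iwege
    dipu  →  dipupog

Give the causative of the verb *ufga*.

The pattern is rounding harmony: -pog when the last vowel of the stem is a rounded vowel (*du*, *uo*, *dipu*); -ge when the last vowel of the stem is an unrounded vowel (*rupa*, *iwe*).
*ufga* — last vowel /a/ (an unrounded vowel) → -ge → *ufgage*.

ufgage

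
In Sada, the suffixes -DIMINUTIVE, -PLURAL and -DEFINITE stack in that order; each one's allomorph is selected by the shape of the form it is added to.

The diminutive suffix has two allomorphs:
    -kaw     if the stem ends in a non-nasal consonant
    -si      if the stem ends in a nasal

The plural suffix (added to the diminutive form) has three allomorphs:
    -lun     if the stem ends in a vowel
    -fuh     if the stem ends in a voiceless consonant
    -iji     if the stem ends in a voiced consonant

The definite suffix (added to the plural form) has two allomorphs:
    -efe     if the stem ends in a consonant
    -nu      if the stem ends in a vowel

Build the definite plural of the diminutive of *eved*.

evedkawijinu

Since the final consonant of *eved* is /d/ (non-nasal), it takes -kaw, giving *evedkaw*.
The final sound of the diminutive form *evedkaw* is /w/, which is a voiced consonant, so the plural suffix is -iji, giving *evedkawiji*.
The plural form *evedkawiji* — final sound /i/ (a vowel) → -nu → *evedkawijinu*.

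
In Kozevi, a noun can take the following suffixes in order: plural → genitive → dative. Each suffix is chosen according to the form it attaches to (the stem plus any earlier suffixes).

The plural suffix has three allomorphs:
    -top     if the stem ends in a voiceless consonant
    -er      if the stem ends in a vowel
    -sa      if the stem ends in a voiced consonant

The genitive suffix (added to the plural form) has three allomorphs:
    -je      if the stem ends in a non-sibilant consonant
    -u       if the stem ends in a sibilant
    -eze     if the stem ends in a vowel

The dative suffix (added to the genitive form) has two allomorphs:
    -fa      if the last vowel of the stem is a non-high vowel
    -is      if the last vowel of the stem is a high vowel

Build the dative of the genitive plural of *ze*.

*ze*: final sound = /e/, a vowel → -er → *zeer*.
The final sound of the plural form *zeer* is /r/, which is a non-sibilant consonant, so the genitive suffix is -je, giving *zeerje*.
Since the last vowel of the genitive form *zeerje* is /e/ (a non-high vowel), it takes -fa, giving *zeerjefa*.

zeerjefa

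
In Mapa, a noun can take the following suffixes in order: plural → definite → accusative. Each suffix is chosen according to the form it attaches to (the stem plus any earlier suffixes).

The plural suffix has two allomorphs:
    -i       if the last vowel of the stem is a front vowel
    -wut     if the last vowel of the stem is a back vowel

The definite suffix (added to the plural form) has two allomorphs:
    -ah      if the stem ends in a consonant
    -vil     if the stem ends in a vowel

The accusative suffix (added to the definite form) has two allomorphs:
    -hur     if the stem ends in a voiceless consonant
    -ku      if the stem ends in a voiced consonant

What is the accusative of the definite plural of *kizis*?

kizisivilku

*kizis*: last vowel = /i/, a front vowel → -i → *kizisi*.
The plural form *kizisi* — final sound /i/ (a vowel) → -vil → *kizisivil*.
The final consonant of the definite form *kizisivil* is /l/, which is voiced, so the accusative suffix is -ku, giving *kizisivilku*.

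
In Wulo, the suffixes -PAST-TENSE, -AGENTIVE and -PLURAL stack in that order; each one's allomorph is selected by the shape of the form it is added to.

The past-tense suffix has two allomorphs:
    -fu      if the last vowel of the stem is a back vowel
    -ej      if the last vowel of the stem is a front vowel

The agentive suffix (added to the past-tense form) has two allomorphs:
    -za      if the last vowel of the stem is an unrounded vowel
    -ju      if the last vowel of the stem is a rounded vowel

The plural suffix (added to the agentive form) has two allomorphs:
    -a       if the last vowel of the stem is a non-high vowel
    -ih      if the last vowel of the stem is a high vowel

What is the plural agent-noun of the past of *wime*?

*wime* — last vowel /e/ (a front vowel) → -ej → *wimeej*.
The last vowel of the past-tense form *wimeej* is /e/, which is an unrounded vowel, so the agentive suffix is -za, giving *wimeejza*.
The agentive form *wimeejza* — last vowel /a/ (a non-high vowel) → -a → *wimeejzaa*.

wimeejzaa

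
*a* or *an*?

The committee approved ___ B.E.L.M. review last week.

The indefinite article is chosen by the initial *sound* of the following word, not its spelling.
The initialism *B.E.L.M.* is read letter by letter; the first letter, B, is pronounced /biː/, which begins with a consonant sound.
So the article is *a*: The committee approved a B.E.L.M. review last week.

a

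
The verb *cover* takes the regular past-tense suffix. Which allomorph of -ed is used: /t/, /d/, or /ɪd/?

The stem *cover* ends in a voiced sound other than /d/.
The -ed suffix is realized as /ɪd/ after /t, d/; as /t/ after other voiceless consonants; and as /d/ after other voiced sounds.
So -ed on *cover* is pronounced /d/.

/d/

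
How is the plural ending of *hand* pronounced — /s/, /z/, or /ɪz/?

/z/

The stem *hand* ends in a voiced non-sibilant sound.
The plural suffix surfaces as /ɪz/ after sibilants, /s/ after other voiceless consonants, and /z/ after other voiced sounds.
So the plural -s on *hand* is pronounced /z/.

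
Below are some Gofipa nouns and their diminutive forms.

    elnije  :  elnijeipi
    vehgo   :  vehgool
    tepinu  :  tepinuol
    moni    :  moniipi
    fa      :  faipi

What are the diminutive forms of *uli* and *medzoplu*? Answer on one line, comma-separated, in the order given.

uliipi, medzopluol

The alternation tracks the last vowel of the stem — -ol when the last vowel of the stem is a rounded vowel (*vehgo*, *tepinu*); -ipi when the last vowel of the stem is an unrounded vowel (*elnije*, *moni*, *fa*).
Since the last vowel of *uli* is /i/ (an unrounded vowel), it takes -ipi, giving *uliipi*.
Since the last vowel of *medzoplu* is /u/ (a rounded vowel), it takes -ol, giving *medzopluol*.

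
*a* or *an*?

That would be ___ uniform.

The indefinite article is chosen by the initial *sound* of the following word, not its spelling.
*uniform* begins with the sound /juː/ (u pronounced /juː/) — a consonant sound.
So the article is *a*: That would be a uniform.

a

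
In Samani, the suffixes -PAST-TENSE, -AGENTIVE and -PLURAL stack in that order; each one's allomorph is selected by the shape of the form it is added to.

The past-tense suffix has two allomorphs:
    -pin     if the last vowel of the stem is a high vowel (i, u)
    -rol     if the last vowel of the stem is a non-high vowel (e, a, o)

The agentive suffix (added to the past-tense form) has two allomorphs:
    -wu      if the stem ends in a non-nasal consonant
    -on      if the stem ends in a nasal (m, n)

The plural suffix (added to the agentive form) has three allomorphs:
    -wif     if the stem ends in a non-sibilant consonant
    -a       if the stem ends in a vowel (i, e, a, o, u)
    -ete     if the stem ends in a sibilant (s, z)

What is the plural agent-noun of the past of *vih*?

vihpinonwif

*vih*: last vowel = /i/, a high vowel → -pin → *vihpin*.
The past-tense form *vihpin* — final consonant /n/ (a nasal) → -on → *vihpinon*.
The final sound of the agentive form *vihpinon* is /n/, which is a non-sibilant consonant, so the plural suffix is -wif, giving *vihpinonwif*.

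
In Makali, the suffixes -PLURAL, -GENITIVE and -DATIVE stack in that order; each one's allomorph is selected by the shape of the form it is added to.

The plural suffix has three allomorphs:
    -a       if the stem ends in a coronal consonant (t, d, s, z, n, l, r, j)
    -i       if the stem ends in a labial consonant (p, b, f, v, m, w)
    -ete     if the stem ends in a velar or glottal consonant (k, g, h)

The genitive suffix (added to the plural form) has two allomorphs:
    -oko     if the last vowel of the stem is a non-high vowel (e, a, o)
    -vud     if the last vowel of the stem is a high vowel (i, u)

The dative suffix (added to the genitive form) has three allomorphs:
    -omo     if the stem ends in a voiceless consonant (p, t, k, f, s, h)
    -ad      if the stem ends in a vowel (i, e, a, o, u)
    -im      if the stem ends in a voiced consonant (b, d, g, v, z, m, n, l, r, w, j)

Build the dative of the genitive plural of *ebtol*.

ebtolaokoad

Since the final consonant of *ebtol* is /l/ (coronal), it takes -a, giving *ebtola*.
Since the last vowel of the plural form *ebtola* is /a/ (a non-high vowel), it takes -oko, giving *ebtolaoko*.
The final sound of the genitive form *ebtolaoko* is /o/, which is a vowel, so the dative suffix is -ad, giving *ebtolaokoad*.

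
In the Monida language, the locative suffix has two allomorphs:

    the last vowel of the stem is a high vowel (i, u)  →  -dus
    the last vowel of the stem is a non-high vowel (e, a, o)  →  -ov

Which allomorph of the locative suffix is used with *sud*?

-dus

Since the last vowel of *sud* is /u/ (a high vowel), it takes -dus.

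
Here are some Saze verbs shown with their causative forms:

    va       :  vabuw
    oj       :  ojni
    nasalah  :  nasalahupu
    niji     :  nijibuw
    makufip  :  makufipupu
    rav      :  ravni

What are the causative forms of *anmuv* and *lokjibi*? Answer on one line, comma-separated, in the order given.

anmuvni, lokjibibuw

The pattern is voicing of the final sound: -upu when the stem ends in a voiceless consonant (*nasalah*, *makufip*); -ni when the stem ends in a voiced consonant (*oj*, *rav*); -buw when the stem ends in a vowel (*va*, *niji*).
*anmuv*: final sound = /v/, a voiced consonant → -ni → *anmuvni*.
*lokjibi*: final sound = /i/, a vowel → -buw → *lokjibibuw*.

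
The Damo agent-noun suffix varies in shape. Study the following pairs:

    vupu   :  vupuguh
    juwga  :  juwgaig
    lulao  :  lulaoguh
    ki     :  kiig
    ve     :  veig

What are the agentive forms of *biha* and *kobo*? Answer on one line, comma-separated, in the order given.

bihaig, koboguh

The alternation tracks the last vowel of the stem — -guh when the last vowel of the stem is a rounded vowel (*vupu*, *lulao*); -ig when the last vowel of the stem is an unrounded vowel (*juwga*, *ki*, *ve*).
The last vowel of *biha* is /a/, which is an unrounded vowel, so the suffix is -ig, giving *bihaig*.
The last vowel of *kobo* is /o/, which is a rounded vowel, so the suffix is -guh, giving *koboguh*.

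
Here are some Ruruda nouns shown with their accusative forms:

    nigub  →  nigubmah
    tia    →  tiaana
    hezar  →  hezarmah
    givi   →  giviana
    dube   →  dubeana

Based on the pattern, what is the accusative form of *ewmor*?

ewmormah

The alternation tracks the final sound of the stem — -mah when the stem ends in a consonant (*nigub*, *hezar*); -ana when the stem ends in a vowel (*tia*, *givi*, *dube*).
Since the final sound of *ewmor* is /r/ (a consonant), it takes -mah, giving *ewmormah*.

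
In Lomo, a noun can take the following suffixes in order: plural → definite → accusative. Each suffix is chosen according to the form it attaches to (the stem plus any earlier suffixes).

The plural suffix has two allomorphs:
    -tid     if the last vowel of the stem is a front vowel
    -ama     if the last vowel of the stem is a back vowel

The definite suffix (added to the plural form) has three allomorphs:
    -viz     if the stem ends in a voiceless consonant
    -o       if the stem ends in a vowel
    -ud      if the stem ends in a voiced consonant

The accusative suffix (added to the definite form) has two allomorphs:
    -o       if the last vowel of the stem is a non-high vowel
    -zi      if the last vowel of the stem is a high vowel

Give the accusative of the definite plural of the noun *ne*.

netidudzi

*ne* — last vowel /e/ (a front vowel) → -tid → *netid*.
The plural form *netid*: final sound = /d/, a voiced consonant → -ud → *netidud*.
The last vowel of the definite form *netidud* is /u/, which is a high vowel, so the accusative suffix is -zi, giving *netidudzi*.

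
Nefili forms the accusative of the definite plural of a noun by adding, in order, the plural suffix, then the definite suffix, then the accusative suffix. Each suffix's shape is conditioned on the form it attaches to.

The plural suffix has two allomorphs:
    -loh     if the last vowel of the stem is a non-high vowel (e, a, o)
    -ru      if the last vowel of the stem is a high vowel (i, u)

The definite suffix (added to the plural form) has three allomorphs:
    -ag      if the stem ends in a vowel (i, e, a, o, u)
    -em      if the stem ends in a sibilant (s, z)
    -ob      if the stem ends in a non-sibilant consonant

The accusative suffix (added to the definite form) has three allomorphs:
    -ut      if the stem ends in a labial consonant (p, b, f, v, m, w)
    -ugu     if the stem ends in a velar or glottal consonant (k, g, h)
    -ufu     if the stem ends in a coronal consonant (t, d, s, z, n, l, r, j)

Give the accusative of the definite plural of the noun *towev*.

towevlohobut

*towev*: last vowel = /e/, a non-high vowel → -loh → *towevloh*.
The plural form *towevloh*: final sound = /h/, a non-sibilant consonant → -ob → *towevlohob*.
The definite form *towevlohob*: final consonant = /b/, labial → -ut → *towevlohobut*.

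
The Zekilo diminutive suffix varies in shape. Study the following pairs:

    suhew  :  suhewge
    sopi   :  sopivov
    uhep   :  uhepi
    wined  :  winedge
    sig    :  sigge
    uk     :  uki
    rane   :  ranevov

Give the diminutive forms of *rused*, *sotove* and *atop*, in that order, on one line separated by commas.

The alternation tracks the final sound of the stem — -i when the stem ends in a voiceless consonant (*uhep*, *uk*); -ge when the stem ends in a voiced consonant (*suhew*, *wined*, *sig*); -vov when the stem ends in a vowel (*sopi*, *rane*).
*rused* — final sound /d/ (a voiced consonant) → -ge → *rusedge*.
*sotove* — final sound /e/ (a vowel) → -vov → *sotovevov*.
*atop* — final sound /p/ (a voiceless consonant) → -i → *atopi*.

rusedge, sotovevov, atopi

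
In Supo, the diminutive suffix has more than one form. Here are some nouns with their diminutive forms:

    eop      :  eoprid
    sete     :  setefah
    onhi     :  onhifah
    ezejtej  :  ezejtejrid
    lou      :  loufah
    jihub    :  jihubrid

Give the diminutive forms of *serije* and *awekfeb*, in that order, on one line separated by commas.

The alternation tracks the final sound of the stem — -rid when the stem ends in a consonant (*eop*, *ezejtej*, *jihub*); -fah when the stem ends in a vowel (*sete*, *onhi*, *lou*).
*serije* — final sound /e/ (a vowel) → -fah → *serijefah*.
*awekfeb*: final sound = /b/, a consonant → -rid → *awekfebrid*.

serijefah, awekfebrid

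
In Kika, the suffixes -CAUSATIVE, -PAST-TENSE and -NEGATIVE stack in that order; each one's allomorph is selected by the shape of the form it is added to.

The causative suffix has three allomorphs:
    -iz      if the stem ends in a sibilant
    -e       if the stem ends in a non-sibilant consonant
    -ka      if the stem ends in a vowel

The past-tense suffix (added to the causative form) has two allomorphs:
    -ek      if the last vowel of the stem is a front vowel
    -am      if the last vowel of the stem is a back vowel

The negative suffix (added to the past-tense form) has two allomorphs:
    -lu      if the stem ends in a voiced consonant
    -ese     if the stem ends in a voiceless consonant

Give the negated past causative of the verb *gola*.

*gola*: final sound = /a/, a vowel → -ka → *golaka*.
The causative form *golaka*: last vowel = /a/, a back vowel → -am → *golakaam*.
The final consonant of the past-tense form *golakaam* is /m/, which is voiced, so the negative suffix is -lu, giving *golakaamlu*.

golakaamlu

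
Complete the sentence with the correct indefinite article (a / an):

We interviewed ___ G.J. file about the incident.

The indefinite article is chosen by the initial *sound* of the following word, not its spelling.
The initialism *G.J.* is read letter by letter; the first letter, G, is pronounced /dʒiː/, which begins with a consonant sound.
So the article is *a*: We interviewed a G.J. file about the incident.

a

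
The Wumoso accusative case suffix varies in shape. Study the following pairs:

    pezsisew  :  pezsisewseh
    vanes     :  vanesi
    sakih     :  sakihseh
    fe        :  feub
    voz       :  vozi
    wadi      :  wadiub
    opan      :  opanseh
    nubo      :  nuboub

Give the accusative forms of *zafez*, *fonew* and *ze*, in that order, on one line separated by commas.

zafezi, fonewseh, zeub

The suffix is conditioned by the final sound: -i when the stem ends in a sibilant (*vanes*, *voz*); -seh when the stem ends in a non-sibilant consonant (*pezsisew*, *sakih*, *opan*); -ub when the stem ends in a vowel (*fe*, *wadi*, *nubo*).
The final sound of *zafez* is /z/, which is a sibilant, so the suffix is -i, giving *zafezi*.
The final sound of *fonew* is /w/, which is a non-sibilant consonant, so the suffix is -seh, giving *fonewseh*.
The final sound of *ze* is /e/, which is a vowel, so the suffix is -ub, giving *zeub*.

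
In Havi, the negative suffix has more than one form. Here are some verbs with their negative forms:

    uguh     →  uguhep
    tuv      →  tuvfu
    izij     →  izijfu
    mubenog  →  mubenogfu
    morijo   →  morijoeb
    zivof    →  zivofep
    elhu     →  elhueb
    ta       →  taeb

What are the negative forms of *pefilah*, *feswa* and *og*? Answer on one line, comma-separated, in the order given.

The pattern is voicing of the final sound: -ep when the stem ends in a voiceless consonant (*uguh*, *zivof*); -fu when the stem ends in a voiced consonant (*tuv*, *izij*, *mubenog*); -eb when the stem ends in a vowel (*morijo*, *elhu*, *ta*).
The final sound of *pefilah* is /h/, which is a voiceless consonant, so the suffix is -ep, giving *pefilahep*.
Since the final sound of *feswa* is /a/ (a vowel), it takes -eb, giving *feswaeb*.
The final sound of *og* is /g/, which is a voiced consonant, so the suffix is -fu, giving *ogfu*.

pefilahep, feswaeb, ogfu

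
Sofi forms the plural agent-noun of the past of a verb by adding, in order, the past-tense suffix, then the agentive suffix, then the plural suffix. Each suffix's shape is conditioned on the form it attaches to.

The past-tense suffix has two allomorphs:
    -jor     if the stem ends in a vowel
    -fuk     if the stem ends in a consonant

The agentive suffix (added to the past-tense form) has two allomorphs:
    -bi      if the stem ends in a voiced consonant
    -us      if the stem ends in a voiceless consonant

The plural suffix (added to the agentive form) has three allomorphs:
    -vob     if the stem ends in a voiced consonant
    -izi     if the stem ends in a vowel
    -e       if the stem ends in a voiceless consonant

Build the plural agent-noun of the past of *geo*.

Since the final sound of *geo* is /o/ (a vowel), it takes -jor, giving *geojor*.
The past-tense form *geojor*: final consonant = /r/, voiced → -bi → *geojorbi*.
The agentive form *geojorbi* — final sound /i/ (a vowel) → -izi → *geojorbiizi*.

geojorbiizi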